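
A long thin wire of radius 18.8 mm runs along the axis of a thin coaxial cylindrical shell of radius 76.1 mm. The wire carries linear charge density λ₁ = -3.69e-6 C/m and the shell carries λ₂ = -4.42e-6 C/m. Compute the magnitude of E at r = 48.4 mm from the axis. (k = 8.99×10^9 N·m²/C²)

|E| = 1.37×10^6 N/C

By cylindrical symmetry E is radial; use a coaxial Gaussian cylinder of radius 48.4 mm and length L (between the conductors, 18.8 mm < r < 76.1 mm).
Only the inner wire is enclosed; the outer shell contributes nothing inside itself. λ_enc = λ₁ = -3.69e-6 C/m.
Gauss's law: E·2πrL = λ_enc L/ε₀.
E = 2k|λ_enc|/r = 2(8.99×10^9)(3.69×10^-6)/(0.0484) = 1.37×10^6 N/C.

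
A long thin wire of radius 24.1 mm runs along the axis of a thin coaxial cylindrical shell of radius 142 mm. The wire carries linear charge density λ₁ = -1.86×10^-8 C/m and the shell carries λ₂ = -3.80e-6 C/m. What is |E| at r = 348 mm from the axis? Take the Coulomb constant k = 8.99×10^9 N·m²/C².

By cylindrical symmetry E is radial; use a coaxial Gaussian cylinder of radius 348 mm and length L (r > 142 mm, enclosing both).
λ_enc = λ₁ + λ₂ = (-1.86×10^-8) + (-3.80×10^-6) = -3.819×10^-6 C/m.
Since E is radial and uniform over the curved surface, Φ = E·2πrL = Q_enc/ε₀ = λ_enc L/ε₀.
E = 2k|λ_enc|/r = 2(8.99×10^9)(3.819×10^-6)/(0.348) = 1.97e5 N/C.

E ≈ 1.97e5 N/C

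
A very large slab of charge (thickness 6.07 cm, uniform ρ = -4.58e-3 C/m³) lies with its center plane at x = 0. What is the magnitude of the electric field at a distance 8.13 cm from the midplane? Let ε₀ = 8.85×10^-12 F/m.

|E| ≈ 1.57×10^7 N/C

The point |x| = 8.13 cm lies outside the slab (half-thickness 0.03035 m). A symmetric pillbox spanning the full slab encloses Q_enc = ρ·d·A.
Flux = 2EA ⇒ E = |ρ|d/(2ε₀), independent of distance outside.
E = (4.58×10^-3)(0.0607)/(2·8.85×10^-12) = 1.57e7 N/C.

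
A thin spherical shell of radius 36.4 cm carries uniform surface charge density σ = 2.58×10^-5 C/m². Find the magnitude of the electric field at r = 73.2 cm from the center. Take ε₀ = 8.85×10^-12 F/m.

E = 7.21×10^5 V/m

Use a concentric Gaussian sphere at r = 73.2 cm (r > 36.4 cm).
The entire shell is enclosed: Q_enc = σ·4πR² = (2.58e-5)·4π·(0.364)² = 4.296×10^-5 C.
By Gauss's law, ∮E·dA = E·4πr² = Q_enc/ε₀.
E = |Q_enc|/(4πε₀r²) = (4.296×10^-5)/(4π·8.85×10^-12·(0.732)²) = 7.21×10^5 N/C.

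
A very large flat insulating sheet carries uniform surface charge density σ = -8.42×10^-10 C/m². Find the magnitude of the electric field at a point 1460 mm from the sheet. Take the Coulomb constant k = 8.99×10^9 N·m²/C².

Choose a cylindrical pillbox piercing the sheet, end faces (area A) parallel to it.
Flux Φ = 2EA and Q_enc = σA, so 2EA = σA/ε₀ ⇒ E = |σ|/(2ε₀), independent of distance.
E = 2πk|σ| = 2π(8.99×10^9)(8.42e-10) = 47.6 N/C.

47.6 N/C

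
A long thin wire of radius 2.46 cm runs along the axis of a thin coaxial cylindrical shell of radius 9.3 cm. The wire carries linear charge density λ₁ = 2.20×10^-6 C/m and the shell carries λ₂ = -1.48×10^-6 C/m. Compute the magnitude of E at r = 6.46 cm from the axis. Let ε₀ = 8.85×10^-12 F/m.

E ≈ 6.12×10^5 N/C

Coaxial Gaussian cylinder, radius r = 6.46 cm, length L (between the conductors, 2.46 cm < r < 9.3 cm).
Only the inner wire is enclosed; the outer shell contributes nothing inside itself. λ_enc = λ₁ = 2.20e-6 C/m.
Gauss's law: E·2πrL = λ_enc L/ε₀.
E = |λ_enc|/(2πε₀r) = (2.20e-6)/(2π·8.85×10^-12·0.0646) = 6.12e5 N/C.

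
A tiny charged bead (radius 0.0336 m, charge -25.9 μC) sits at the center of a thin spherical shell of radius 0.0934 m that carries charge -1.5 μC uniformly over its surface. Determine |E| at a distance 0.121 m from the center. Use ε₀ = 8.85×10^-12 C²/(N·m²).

Take a concentric spherical Gaussian surface of radius r = 0.121 m (r > 0.0934 m, enclosing both).
Q_enc = (-25.9 μC) + (-1.5 μC) = -2.74e-5 C.
Applying ∮E·dA = Q_enc/ε₀ with Φ = E(4πr²):
E = |Q_enc|/(4πε₀r²) = (2.74e-5)/(4π·8.85×10^-12·(0.121)²) = 1.68×10^7 N/C.

E = 1.68×10^7 V/m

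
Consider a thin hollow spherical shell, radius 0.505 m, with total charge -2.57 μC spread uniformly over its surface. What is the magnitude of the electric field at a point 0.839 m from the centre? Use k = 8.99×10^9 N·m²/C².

E ≈ 3.28e4 V/m

Use a concentric Gaussian sphere at r = 0.839 m (r > 0.505 m).
The entire shell is enclosed: Q_enc = -2.57×10^-6 C.
Since E is radial and uniform over the Gaussian sphere, Φ = E·4πr² = Q_enc/ε₀.
E = k|Q_enc|/r² = (8.99×10^9)(2.57×10^-6)/(0.839)² = 3.28e4 N/C.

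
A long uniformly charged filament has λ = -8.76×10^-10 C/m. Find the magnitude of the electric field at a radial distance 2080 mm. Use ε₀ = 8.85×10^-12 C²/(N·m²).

E = 7.57 N/C

Coaxial Gaussian cylinder, radius r = 2080 mm, length L.
Q_enc = λL, so λ_enc = -8.76×10^-10 C/m.
By Gauss's law (flux through the curved wall only), E·2πrL = λ_enc L/ε₀.
E = |λ_enc|/(2πε₀r) = (8.76×10^-10)/(2π·8.85×10^-12·2.08) = 7.57 N/C.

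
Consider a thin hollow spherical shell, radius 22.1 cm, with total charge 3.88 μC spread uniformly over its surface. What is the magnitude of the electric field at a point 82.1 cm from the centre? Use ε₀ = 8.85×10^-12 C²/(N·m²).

Symmetry ⇒ E = E(r) r̂. Gaussian sphere of radius r = 82.1 cm (r > 22.1 cm).
The entire shell is enclosed: Q_enc = 3.88e-6 C.
Gauss's law: E·4πr² = Q_enc/ε₀.
E = |Q_enc|/(4πε₀r²) = (3.88×10^-6)/(4π·8.85×10^-12·(0.821)²) = 5.18×10^4 N/C.

E = 5.18×10^4 V/m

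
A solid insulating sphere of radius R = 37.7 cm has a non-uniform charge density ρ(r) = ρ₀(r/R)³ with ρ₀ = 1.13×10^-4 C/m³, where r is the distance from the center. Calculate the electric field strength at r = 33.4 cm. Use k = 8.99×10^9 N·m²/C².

|E| = 4.94×10^5 N/C

By spherical symmetry E is radial; choose a Gaussian sphere of radius r = 33.4 cm (r < R).
Integrate the density: Q_enc = 4π ∫₀^r ρ₀(r'/R)^3 r'² dr' = 4πρ₀ r^6/(6·R³) = 6.132e-6 C.
Gauss's law: E·4πr² = Q_enc/ε₀.
E = k|Q_enc|/r² = (8.99×10^9)(6.132e-6)/(0.334)² = 4.94×10^5 N/C.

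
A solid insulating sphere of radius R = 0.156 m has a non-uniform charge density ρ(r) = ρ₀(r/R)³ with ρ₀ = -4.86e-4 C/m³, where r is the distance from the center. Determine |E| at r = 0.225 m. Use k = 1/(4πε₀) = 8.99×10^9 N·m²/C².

|E| ≈ 6.86e5 N/C

Symmetry ⇒ E = E(r) r̂. Gaussian sphere of radius r = 0.225 m (r > R, all charge enclosed).
Q_enc = 4π ∫₀^R ρ₀(r'/R)^3 r'² dr' = 4πρ₀R³/6 = -3.864×10^-6 C.
Applying ∮E·dA = Q_enc/ε₀ with Φ = E(4πr²):
E = k|Q_enc|/r² = (8.99×10^9)(3.864e-6)/(0.225)² = 6.86×10^5 N/C.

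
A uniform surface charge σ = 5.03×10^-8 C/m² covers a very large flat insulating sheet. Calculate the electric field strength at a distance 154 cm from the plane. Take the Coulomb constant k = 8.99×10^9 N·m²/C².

The symmetry is planar: E is normal to the sheet and the same magnitude on both sides. Take a pillbox straddling the sheet with end-cap area A.
Flux Φ = 2EA and Q_enc = σA, so 2EA = σA/ε₀ ⇒ E = |σ|/(2ε₀), independent of distance.
E = 2πk|σ| = 2π(8.99×10^9)(5.03e-8) = 2.84×10^3 N/C.

E = 2.84×10^3 N/C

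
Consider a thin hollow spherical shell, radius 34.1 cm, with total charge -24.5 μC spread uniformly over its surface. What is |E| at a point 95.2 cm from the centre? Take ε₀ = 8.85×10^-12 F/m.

E = 2.43e5 N/C

By spherical symmetry E is radial; choose a Gaussian sphere of radius r = 95.2 cm (r > 34.1 cm).
The entire shell is enclosed: Q_enc = -2.45e-5 C.
Applying ∮E·dA = Q_enc/ε₀ with Φ = E(4πr²):
E = |Q_enc|/(4πε₀r²) = (2.45×10^-5)/(4π·8.85×10^-12·(0.952)²) = 2.43e5 N/C.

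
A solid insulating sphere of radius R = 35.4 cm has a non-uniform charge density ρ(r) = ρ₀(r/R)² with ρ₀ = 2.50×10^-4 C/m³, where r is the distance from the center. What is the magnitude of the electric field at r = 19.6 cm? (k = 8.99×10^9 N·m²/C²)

E ≈ 3.39e5 N/C

Take a concentric spherical Gaussian surface of radius r = 19.6 cm (r < R).
Q_enc = ∫₀^r ρ(r')·4πr'² dr' = (4πρ₀/R²) ∫₀^r r'^4 dr' = 4πρ₀ r^5/(5·R²) = 1.45×10^-6 C.
Applying ∮E·dA = Q_enc/ε₀ with Φ = E(4πr²):
E = k|Q_enc|/r² = (8.99×10^9)(1.45e-6)/(0.196)² = 3.39×10^5 N/C.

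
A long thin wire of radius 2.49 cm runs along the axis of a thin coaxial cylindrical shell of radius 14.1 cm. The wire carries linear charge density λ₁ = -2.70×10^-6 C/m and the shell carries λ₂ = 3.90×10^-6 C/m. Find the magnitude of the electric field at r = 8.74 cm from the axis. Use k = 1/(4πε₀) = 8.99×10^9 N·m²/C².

|E| ≈ 5.55×10^5 N/C

By cylindrical symmetry E is radial; use a coaxial Gaussian cylinder of radius 8.74 cm and length L (between the conductors, 2.49 cm < r < 14.1 cm).
Only the inner wire is enclosed; the outer shell contributes nothing inside itself. λ_enc = λ₁ = -2.70×10^-6 C/m.
Gauss's law: E·2πrL = λ_enc L/ε₀.
E = 2k|λ_enc|/r = 2(8.99×10^9)(2.70×10^-6)/(0.0874) = 5.55×10^5 N/C.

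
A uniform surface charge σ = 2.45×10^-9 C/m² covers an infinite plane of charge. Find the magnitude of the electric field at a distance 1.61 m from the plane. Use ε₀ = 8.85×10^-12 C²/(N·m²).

Choose a cylindrical pillbox piercing the sheet, end faces (area A) parallel to it.
Flux Φ = 2EA and Q_enc = σA, so 2EA = σA/ε₀ ⇒ E = |σ|/(2ε₀), independent of distance.
E = |σ|/(2ε₀) = (2.45×10^-9)/(2·8.85×10^-12) = 138 N/C.

|E| ≈ 138 N/C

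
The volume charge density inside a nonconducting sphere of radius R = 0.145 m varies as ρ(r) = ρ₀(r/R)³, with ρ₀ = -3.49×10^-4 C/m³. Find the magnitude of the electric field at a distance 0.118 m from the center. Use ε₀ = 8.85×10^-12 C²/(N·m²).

By spherical symmetry E is radial; choose a Gaussian sphere of radius r = 0.118 m (r < R).
Integrate the density: Q_enc = 4π ∫₀^r ρ₀(r'/R)^3 r'² dr' = 4πρ₀ r^6/(6·R³) = -6.473×10^-7 C.
Applying ∮E·dA = Q_enc/ε₀ with Φ = E(4πr²):
E = |Q_enc|/(4πε₀r²) = (6.473×10^-7)/(4π·8.85×10^-12·(0.118)²) = 4.18×10^5 N/C.

|E| ≈ 4.18×10^5 N/C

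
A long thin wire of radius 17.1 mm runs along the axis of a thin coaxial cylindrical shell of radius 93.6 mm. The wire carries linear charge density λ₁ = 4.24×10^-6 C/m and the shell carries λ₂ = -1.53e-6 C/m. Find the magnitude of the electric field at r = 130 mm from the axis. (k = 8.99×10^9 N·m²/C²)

Take a coaxial cylindrical Gaussian surface of radius r = 130 mm and length L (r > 93.6 mm, enclosing both).
λ_enc = λ₁ + λ₂ = (4.24×10^-6) + (-1.53×10^-6) = 2.71e-6 C/m.
Gauss's law: E·2πrL = λ_enc L/ε₀.
E = 2k|λ_enc|/r = 2(8.99×10^9)(2.71×10^-6)/(0.13) = 3.75e5 N/C.

E ≈ 3.75e5 N/C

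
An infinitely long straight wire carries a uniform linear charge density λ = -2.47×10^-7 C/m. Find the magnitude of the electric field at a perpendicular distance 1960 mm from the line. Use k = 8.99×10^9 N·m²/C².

E = 2.27×10^3 N/C

Take a coaxial cylindrical Gaussian surface of radius r = 1960 mm and length L.
Q_enc = λL, so λ_enc = -2.47×10^-7 C/m.
Gauss's law: E·2πrL = λ_enc L/ε₀.
E = 2k|λ_enc|/r = 2(8.99×10^9)(2.47e-7)/(1.96) = 2.27×10^3 N/C.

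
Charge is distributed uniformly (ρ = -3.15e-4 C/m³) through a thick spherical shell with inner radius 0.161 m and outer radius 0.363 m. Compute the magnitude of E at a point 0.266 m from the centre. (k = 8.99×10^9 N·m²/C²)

E = 2.46×10^6 N/C

Use a concentric Gaussian sphere at r = 0.266 m (within the shell material, 0.161 m < r < 0.363 m).
Enclosed charge is the volume from a to r: Q_enc = (4π/3)ρ(r³ − a³) = -1.933e-5 C.
Since E is radial and uniform over the Gaussian sphere, Φ = E·4πr² = Q_enc/ε₀.
E = k|Q_enc|/r² = (8.99×10^9)(1.933×10^-5)/(0.266)² = 2.46×10^6 N/C.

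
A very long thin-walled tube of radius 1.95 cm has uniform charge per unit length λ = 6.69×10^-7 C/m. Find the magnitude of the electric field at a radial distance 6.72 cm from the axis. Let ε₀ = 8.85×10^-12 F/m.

Coaxial Gaussian cylinder, radius r = 6.72 cm, length L (r > 1.95 cm).
The full line charge is enclosed: λ_enc = 6.69×10^-7 C/m.
By Gauss's law (flux through the curved wall only), E·2πrL = λ_enc L/ε₀.
E = |λ_enc|/(2πε₀r) = (6.69×10^-7)/(2π·8.85×10^-12·0.0672) = 1.79×10^5 N/C.

E = 1.79×10^5 V/m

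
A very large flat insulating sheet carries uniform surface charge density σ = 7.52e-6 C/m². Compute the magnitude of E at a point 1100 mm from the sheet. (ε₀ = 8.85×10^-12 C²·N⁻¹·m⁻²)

By planar symmetry E is perpendicular to the sheet and uniform; use a Gaussian pillbox with flat faces of area A on each side of the sheet.
Flux Φ = 2EA and Q_enc = σA, so 2EA = σA/ε₀ ⇒ E = |σ|/(2ε₀), independent of distance.
E = |σ|/(2ε₀) = (7.52×10^-6)/(2·8.85×10^-12) = 4.25×10^5 N/C.

|E| ≈ 4.25e5 V/m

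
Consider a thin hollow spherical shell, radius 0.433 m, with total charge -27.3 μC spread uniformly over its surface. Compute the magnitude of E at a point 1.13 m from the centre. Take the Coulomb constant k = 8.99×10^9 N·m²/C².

By spherical symmetry E is radial; choose a Gaussian sphere of radius r = 1.13 m (r > 0.433 m).
The entire shell is enclosed: Q_enc = -2.73×10^-5 C.
By Gauss's law, ∮E·dA = E·4πr² = Q_enc/ε₀.
E = k|Q_enc|/r² = (8.99×10^9)(2.73×10^-5)/(1.13)² = 1.92e5 N/C.

|E| = 1.92×10^5 V/m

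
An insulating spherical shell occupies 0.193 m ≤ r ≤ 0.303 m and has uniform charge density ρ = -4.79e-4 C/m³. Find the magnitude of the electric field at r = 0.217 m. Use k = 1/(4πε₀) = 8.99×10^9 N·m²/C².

By spherical symmetry E is radial; choose a Gaussian sphere of radius r = 0.217 m (within the shell material, 0.193 m < r < 0.303 m).
Only the shell between 0.193 m and r is enclosed: Q_enc = ρ·(4π/3)(r³ − a³) = (-4.79×10^-4)·(4π/3)·((0.217)³ − (0.193)³) = -6.078×10^-6 C.
By Gauss's law, ∮E·dA = E·4πr² = Q_enc/ε₀.
E = k|Q_enc|/r² = (8.99×10^9)(6.078×10^-6)/(0.217)² = 1.16×10^6 N/C.

E = 1.16×10^6 N/C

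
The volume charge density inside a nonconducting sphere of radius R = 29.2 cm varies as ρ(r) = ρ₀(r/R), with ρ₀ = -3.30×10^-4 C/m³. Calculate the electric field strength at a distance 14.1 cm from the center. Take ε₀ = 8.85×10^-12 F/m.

Use a concentric Gaussian sphere at r = 14.1 cm (r < R).
Q_enc = ∫₀^r ρ(r')·4πr'² dr' = (4πρ₀/R) ∫₀^r r'^3 dr' = 4πρ₀ r^4/(4·R) = -1.403×10^-6 C.
Applying ∮E·dA = Q_enc/ε₀ with Φ = E(4πr²):
E = |Q_enc|/(4πε₀r²) = (1.403×10^-6)/(4π·8.85×10^-12·(0.141)²) = 6.35×10^5 N/C.

|E| = 6.35e5 V/m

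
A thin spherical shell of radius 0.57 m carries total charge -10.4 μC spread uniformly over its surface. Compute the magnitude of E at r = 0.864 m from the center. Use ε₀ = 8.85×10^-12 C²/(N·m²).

E = 1.25×10^5 V/m

By spherical symmetry E is radial; choose a Gaussian sphere of radius r = 0.864 m (r > 0.57 m).
The entire shell is enclosed: Q_enc = -1.04×10^-5 C.
By Gauss's law, ∮E·dA = E·4πr² = Q_enc/ε₀.
E = |Q_enc|/(4πε₀r²) = (1.04×10^-5)/(4π·8.85×10^-12·(0.864)²) = 1.25×10^5 N/C.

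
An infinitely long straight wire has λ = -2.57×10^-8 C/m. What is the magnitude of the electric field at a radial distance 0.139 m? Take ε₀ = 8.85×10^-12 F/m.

Choose a coaxial cylinder of radius r = 0.139 m (arbitrary length L) as the Gaussian surface.
Q_enc = λL, so λ_enc = -2.57×10^-8 C/m.
By Gauss's law (flux through the curved wall only), E·2πrL = λ_enc L/ε₀.
E = |λ_enc|/(2πε₀r) = (2.57×10^-8)/(2π·8.85×10^-12·0.139) = 3.33×10^3 N/C.

E ≈ 3.33e3 V/m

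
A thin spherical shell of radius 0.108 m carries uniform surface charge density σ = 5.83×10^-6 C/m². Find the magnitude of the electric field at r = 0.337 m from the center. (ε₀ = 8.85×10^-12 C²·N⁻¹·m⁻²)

E ≈ 6.77×10^4 N/C

Symmetry ⇒ E = E(r) r̂. Gaussian sphere of radius r = 0.337 m (r > 0.108 m).
The entire shell is enclosed: Q_enc = σ·4πR² = (5.83e-6)·4π·(0.108)² = 8.545e-7 C.
By Gauss's law, ∮E·dA = E·4πr² = Q_enc/ε₀.
E = |Q_enc|/(4πε₀r²) = (8.545×10^-7)/(4π·8.85×10^-12·(0.337)²) = 6.77×10^4 N/C.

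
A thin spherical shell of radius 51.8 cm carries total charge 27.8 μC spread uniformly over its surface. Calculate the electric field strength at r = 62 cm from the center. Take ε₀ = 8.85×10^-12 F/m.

|E| ≈ 6.50×10^5 N/C

By spherical symmetry E is radial; choose a Gaussian sphere of radius r = 62 cm (r > 51.8 cm).
The entire shell is enclosed: Q_enc = 2.78×10^-5 C.
By Gauss's law, ∮E·dA = E·4πr² = Q_enc/ε₀.
E = |Q_enc|/(4πε₀r²) = (2.78×10^-5)/(4π·8.85×10^-12·(0.62)²) = 6.50×10^5 N/C.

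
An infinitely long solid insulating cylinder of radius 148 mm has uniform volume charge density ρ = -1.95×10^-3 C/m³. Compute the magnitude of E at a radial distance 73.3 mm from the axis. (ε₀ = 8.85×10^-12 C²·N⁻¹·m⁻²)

|E| ≈ 8.08×10^6 N/C

Choose a coaxial cylinder of radius r = 73.3 mm (arbitrary length L) as the Gaussian surface (r < R).
Enclosed charge per unit length: λ_enc = ρ·πr² = (-1.95×10^-3)π(0.0733)² = -3.291e-5 C/m.
Applying ∮E·dA = Q_enc/ε₀ with the end caps contributing no flux:
E = |λ_enc|/(2πε₀r) = (3.291×10^-5)/(2π·8.85×10^-12·0.0733) = 8.08×10^6 N/C.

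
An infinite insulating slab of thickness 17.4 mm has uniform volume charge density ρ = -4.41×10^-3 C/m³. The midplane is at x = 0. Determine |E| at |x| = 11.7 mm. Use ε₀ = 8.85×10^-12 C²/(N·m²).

|E| ≈ 4.34e6 N/C

The point |x| = 11.7 mm lies outside the slab (half-thickness 0.0087 m). A symmetric pillbox spanning the full slab encloses Q_enc = ρ·d·A.
Flux = 2EA ⇒ E = |ρ|d/(2ε₀), independent of distance outside.
E = (4.41e-3)(0.0174)/(2·8.85×10^-12) = 4.34e6 N/C.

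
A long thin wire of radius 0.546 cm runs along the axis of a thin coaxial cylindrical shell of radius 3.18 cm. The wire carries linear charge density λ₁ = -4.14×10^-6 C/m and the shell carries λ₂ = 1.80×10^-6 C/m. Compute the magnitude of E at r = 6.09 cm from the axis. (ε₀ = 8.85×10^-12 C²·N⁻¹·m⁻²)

Coaxial Gaussian cylinder, radius r = 6.09 cm, length L (r > 3.18 cm, enclosing both).
λ_enc = λ₁ + λ₂ = (-4.14×10^-6) + (1.80×10^-6) = -2.34e-6 C/m.
Applying ∮E·dA = Q_enc/ε₀ with the end caps contributing no flux:
E = |λ_enc|/(2πε₀r) = (2.34e-6)/(2π·8.85×10^-12·0.0609) = 6.91×10^5 N/C.

E ≈ 6.91×10^5 N/C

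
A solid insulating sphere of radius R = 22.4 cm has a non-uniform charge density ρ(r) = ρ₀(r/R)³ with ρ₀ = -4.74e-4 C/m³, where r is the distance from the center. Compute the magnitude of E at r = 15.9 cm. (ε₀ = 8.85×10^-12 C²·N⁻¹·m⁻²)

|E| = 5.08×10^5 N/C

Use a concentric Gaussian sphere at r = 15.9 cm (r < R).
Integrate the density: Q_enc = 4π ∫₀^r ρ₀(r'/R)^3 r'² dr' = 4πρ₀ r^6/(6·R³) = -1.427×10^-6 C.
Since E is radial and uniform over the Gaussian sphere, Φ = E·4πr² = Q_enc/ε₀.
E = |Q_enc|/(4πε₀r²) = (1.427×10^-6)/(4π·8.85×10^-12·(0.159)²) = 5.08×10^5 N/C.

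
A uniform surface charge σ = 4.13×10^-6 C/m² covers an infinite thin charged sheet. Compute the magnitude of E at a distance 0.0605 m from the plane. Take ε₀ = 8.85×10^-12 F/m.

|E| ≈ 2.33e5 V/m

Choose a cylindrical pillbox piercing the sheet, end faces (area A) parallel to it.
Flux Φ = 2EA and Q_enc = σA, so 2EA = σA/ε₀ ⇒ E = |σ|/(2ε₀), independent of distance.
E = |σ|/(2ε₀) = (4.13×10^-6)/(2·8.85×10^-12) = 2.33e5 N/C.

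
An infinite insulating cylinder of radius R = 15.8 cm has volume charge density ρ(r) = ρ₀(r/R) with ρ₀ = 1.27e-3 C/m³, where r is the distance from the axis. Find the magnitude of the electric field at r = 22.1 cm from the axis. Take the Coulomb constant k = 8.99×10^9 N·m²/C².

Choose a coaxial cylinder of radius r = 22.1 cm (arbitrary length L) as the Gaussian surface (r > R, full charge per length enclosed).
λ_enc = 2π ∫₀^R ρ₀(r'/R)^1 r' dr' = 2πρ₀R²/3 = 6.64×10^-5 C/m.
Gauss's law: E·2πrL = λ_enc L/ε₀.
E = 2k|λ_enc|/r = 2(8.99×10^9)(6.64×10^-5)/(0.221) = 5.40×10^6 N/C.

5.40e6 N/C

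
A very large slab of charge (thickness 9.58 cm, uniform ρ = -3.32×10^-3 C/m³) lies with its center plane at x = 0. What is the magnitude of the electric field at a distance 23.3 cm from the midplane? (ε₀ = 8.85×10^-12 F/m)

|E| = 1.80e7 N/C

The point |x| = 23.3 cm lies outside the slab (half-thickness 0.0479 m). A symmetric pillbox spanning the full slab encloses Q_enc = ρ·d·A.
Flux = 2EA ⇒ E = |ρ|d/(2ε₀), independent of distance outside.
E = (3.32×10^-3)(0.0958)/(2·8.85×10^-12) = 1.80×10^7 N/C.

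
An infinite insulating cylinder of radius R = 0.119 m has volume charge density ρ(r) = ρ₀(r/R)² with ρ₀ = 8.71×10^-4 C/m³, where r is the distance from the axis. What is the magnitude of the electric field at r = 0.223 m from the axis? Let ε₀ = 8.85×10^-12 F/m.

Coaxial Gaussian cylinder, radius r = 0.223 m, length L (r > R, full charge per length enclosed).
λ_enc = 2π ∫₀^R ρ₀(r'/R)^2 r' dr' = 2πρ₀R²/4 = 1.937×10^-5 C/m.
Since E is radial and uniform over the curved surface, Φ = E·2πrL = Q_enc/ε₀ = λ_enc L/ε₀.
E = |λ_enc|/(2πε₀r) = (1.937×10^-5)/(2π·8.85×10^-12·0.223) = 1.56×10^6 N/C.

E ≈ 1.56×10^6 N/C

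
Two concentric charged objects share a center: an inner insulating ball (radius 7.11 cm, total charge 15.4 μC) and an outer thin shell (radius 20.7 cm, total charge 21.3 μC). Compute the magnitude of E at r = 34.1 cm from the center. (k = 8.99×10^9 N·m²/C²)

E ≈ 2.84×10^6 V/m

By spherical symmetry E is radial; choose a Gaussian sphere of radius r = 34.1 cm (r > 20.7 cm, enclosing both).
Q_enc = (15.4 μC) + (21.3 μC) = 3.67×10^-5 C.
Applying ∮E·dA = Q_enc/ε₀ with Φ = E(4πr²):
E = k|Q_enc|/r² = (8.99×10^9)(3.67×10^-5)/(0.341)² = 2.84e6 N/C.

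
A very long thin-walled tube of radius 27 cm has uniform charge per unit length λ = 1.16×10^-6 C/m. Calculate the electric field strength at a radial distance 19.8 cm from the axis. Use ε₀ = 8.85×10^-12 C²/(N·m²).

|E| = 0 N/C

Take a coaxial cylindrical Gaussian surface of radius r = 19.8 cm and length L (r < 27 cm, inside the shell).
No charge is enclosed, so Gauss's law gives E·2πrL = 0 ⇒ E = 0.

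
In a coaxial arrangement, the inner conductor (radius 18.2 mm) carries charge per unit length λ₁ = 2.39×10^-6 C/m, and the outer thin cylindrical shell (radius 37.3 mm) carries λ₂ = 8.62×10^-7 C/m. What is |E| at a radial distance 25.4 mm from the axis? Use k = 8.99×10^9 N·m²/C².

Choose a coaxial cylinder of radius r = 25.4 mm (arbitrary length L) as the Gaussian surface (between the conductors, 18.2 mm < r < 37.3 mm).
The shell at 37.3 mm lies outside the Gaussian surface, so λ_enc = λ₁ = 2.39×10^-6 C/m.
Since E is radial and uniform over the curved surface, Φ = E·2πrL = Q_enc/ε₀ = λ_enc L/ε₀.
E = 2k|λ_enc|/r = 2(8.99×10^9)(2.39×10^-6)/(0.0254) = 1.69e6 N/C.

E = 1.69e6 N/C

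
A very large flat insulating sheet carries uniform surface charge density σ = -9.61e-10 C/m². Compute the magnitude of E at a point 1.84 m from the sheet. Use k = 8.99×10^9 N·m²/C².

E ≈ 54.3 N/C

By planar symmetry E is perpendicular to the sheet and uniform; use a Gaussian pillbox with flat faces of area A on each side of the sheet.
Flux Φ = 2EA and Q_enc = σA, so 2EA = σA/ε₀ ⇒ E = |σ|/(2ε₀), independent of distance.
E = 2πk|σ| = 2π(8.99×10^9)(9.61×10^-10) = 54.3 N/C.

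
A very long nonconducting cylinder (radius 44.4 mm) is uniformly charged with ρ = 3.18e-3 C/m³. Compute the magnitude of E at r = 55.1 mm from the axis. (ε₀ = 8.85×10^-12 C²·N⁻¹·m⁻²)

Coaxial Gaussian cylinder, radius r = 55.1 mm, length L (r > 44.4 mm, full cross-section enclosed).
λ_enc = ρ·πR² = (3.18×10^-3)π(0.0444)² = 1.969e-5 C/m.
Gauss's law: E·2πrL = λ_enc L/ε₀.
E = |λ_enc|/(2πε₀r) = (1.969e-5)/(2π·8.85×10^-12·0.0551) = 6.43×10^6 N/C.

E ≈ 6.43e6 N/C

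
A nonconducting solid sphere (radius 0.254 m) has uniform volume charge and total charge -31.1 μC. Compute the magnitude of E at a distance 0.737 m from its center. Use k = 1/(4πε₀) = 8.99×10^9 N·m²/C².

5.15×10^5 N/C

Symmetry ⇒ E = E(r) r̂. Gaussian sphere of radius r = 0.737 m (r > R, so the entire charge is enclosed).
Q_enc = -31.1 μC = -3.11e-5 C.
Gauss's law: E·4πr² = Q_enc/ε₀.
E = k|Q_enc|/r² = (8.99×10^9)(3.11e-5)/(0.737)² = 5.15×10^5 N/C.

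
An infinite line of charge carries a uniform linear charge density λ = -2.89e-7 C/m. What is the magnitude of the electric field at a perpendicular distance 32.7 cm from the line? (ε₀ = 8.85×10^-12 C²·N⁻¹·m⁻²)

E = 1.59×10^4 V/m

Coaxial Gaussian cylinder, radius r = 32.7 cm, length L.
Q_enc = λL, so λ_enc = -2.89×10^-7 C/m.
By Gauss's law (flux through the curved wall only), E·2πrL = λ_enc L/ε₀.
E = |λ_enc|/(2πε₀r) = (2.89×10^-7)/(2π·8.85×10^-12·0.327) = 1.59×10^4 N/C.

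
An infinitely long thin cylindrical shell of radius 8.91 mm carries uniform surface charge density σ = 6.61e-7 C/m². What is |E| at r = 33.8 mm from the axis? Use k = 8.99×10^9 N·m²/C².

E = 1.97×10^4 N/C

Take a coaxial cylindrical Gaussian surface of radius r = 33.8 mm and length L (r > 8.91 mm).
The whole shell is enclosed: λ_enc = σ·2πR = (6.61×10^-7)·2π·(0.00891) = 3.70e-8 C/m.
Applying ∮E·dA = Q_enc/ε₀ with the end caps contributing no flux:
E = 2k|λ_enc|/r = 2(8.99×10^9)(3.70×10^-8)/(0.0338) = 1.97e4 N/C.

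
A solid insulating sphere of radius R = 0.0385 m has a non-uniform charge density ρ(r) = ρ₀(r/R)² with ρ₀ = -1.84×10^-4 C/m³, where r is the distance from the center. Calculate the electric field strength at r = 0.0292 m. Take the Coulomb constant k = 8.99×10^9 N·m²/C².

By spherical symmetry E is radial; choose a Gaussian sphere of radius r = 0.0292 m (r < R).
Integrate the density: Q_enc = 4π ∫₀^r ρ₀(r'/R)^2 r'² dr' = 4πρ₀ r^5/(5·R²) = -6.623×10^-9 C.
By Gauss's law, ∮E·dA = E·4πr² = Q_enc/ε₀.
E = k|Q_enc|/r² = (8.99×10^9)(6.623e-9)/(0.0292)² = 6.98×10^4 N/C.

E = 6.98×10^4 N/C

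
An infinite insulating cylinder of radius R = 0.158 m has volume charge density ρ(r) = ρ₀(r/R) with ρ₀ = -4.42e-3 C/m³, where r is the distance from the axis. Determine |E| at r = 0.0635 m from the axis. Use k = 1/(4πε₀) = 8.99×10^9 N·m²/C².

E = 4.25×10^6 V/m

Choose a coaxial cylinder of radius r = 0.0635 m (arbitrary length L) as the Gaussian surface (r < R).
λ_enc = ∫₀^r ρ(r')·2πr' dr' = (2πρ₀/R)·r^3/3 = -1.50×10^-5 C/m.
Gauss's law: E·2πrL = λ_enc L/ε₀.
E = 2k|λ_enc|/r = 2(8.99×10^9)(1.50×10^-5)/(0.0635) = 4.25e6 N/C.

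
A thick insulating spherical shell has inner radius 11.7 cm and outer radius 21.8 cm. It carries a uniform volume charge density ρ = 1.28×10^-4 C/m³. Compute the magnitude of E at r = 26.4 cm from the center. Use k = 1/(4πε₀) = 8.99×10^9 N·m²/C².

Symmetry ⇒ E = E(r) r̂. Gaussian sphere of radius r = 26.4 cm (r > 21.8 cm, enclosing the whole shell).
Q_enc = ρ·(4π/3)(b³ − a³) = (1.28e-4)·(4π/3)·((0.218)³ − (0.117)³) = 4.696×10^-6 C.
Applying ∮E·dA = Q_enc/ε₀ with Φ = E(4πr²):
E = k|Q_enc|/r² = (8.99×10^9)(4.696×10^-6)/(0.264)² = 6.06×10^5 N/C.

E ≈ 6.06e5 N/C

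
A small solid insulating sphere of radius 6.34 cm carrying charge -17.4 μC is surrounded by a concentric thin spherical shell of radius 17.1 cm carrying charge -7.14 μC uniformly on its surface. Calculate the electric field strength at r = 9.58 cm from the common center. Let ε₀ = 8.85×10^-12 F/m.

|E| = 1.70×10^7 V/m

Use a concentric Gaussian sphere at r = 9.58 cm (between the bodies, 6.34 cm < r < 17.1 cm).
Only the inner charge is enclosed; the outer shell contributes nothing inside itself. Q_enc = -17.4 μC = -1.74×10^-5 C.
By Gauss's law, ∮E·dA = E·4πr² = Q_enc/ε₀.
E = |Q_enc|/(4πε₀r²) = (1.74×10^-5)/(4π·8.85×10^-12·(0.0958)²) = 1.70×10^7 N/C.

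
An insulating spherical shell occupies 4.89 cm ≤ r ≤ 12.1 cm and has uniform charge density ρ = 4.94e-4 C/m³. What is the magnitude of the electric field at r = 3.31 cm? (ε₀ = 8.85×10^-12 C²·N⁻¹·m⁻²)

By spherical symmetry E is radial; choose a Gaussian sphere of radius r = 3.31 cm (r < 4.89 cm, inside the empty cavity).
No charge is enclosed, so by Gauss's law E·4πr² = 0 ⇒ E = 0.

E = 0 (no enclosed charge)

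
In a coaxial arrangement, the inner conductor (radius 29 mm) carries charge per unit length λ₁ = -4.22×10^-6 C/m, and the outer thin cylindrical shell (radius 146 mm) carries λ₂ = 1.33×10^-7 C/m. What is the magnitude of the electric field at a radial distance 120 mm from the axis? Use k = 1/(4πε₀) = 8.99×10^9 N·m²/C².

6.32×10^5 N/C

By cylindrical symmetry E is radial; use a coaxial Gaussian cylinder of radius 120 mm and length L (between the conductors, 29 mm < r < 146 mm).
Only the inner wire is enclosed; the outer shell contributes nothing inside itself. λ_enc = λ₁ = -4.22e-6 C/m.
Applying ∮E·dA = Q_enc/ε₀ with the end caps contributing no flux:
E = 2k|λ_enc|/r = 2(8.99×10^9)(4.22×10^-6)/(0.12) = 6.32×10^5 N/C.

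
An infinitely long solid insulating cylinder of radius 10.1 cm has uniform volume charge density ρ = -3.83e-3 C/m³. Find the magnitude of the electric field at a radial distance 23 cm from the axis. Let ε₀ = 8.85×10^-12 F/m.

E = 9.60e6 V/m

Choose a coaxial cylinder of radius r = 23 cm (arbitrary length L) as the Gaussian surface (r > 10.1 cm, full cross-section enclosed).
λ_enc = ρ·πR² = (-3.83×10^-3)π(0.101)² = -1.227e-4 C/m.
By Gauss's law (flux through the curved wall only), E·2πrL = λ_enc L/ε₀.
E = |λ_enc|/(2πε₀r) = (1.227e-4)/(2π·8.85×10^-12·0.23) = 9.60e6 N/C.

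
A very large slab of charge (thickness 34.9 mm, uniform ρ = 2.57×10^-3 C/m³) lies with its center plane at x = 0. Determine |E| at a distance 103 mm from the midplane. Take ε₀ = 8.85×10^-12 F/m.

|E| ≈ 5.07×10^6 N/C

The point |x| = 103 mm lies outside the slab (half-thickness 0.01745 m). A symmetric pillbox spanning the full slab encloses Q_enc = ρ·d·A.
Flux = 2EA ⇒ E = |ρ|d/(2ε₀), independent of distance outside.
E = (2.57e-3)(0.0349)/(2·8.85×10^-12) = 5.07×10^6 N/C.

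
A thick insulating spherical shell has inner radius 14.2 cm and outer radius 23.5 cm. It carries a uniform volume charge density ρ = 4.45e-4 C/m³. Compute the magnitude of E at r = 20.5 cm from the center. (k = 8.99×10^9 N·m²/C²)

|E| = 2.29e6 N/C

Use a concentric Gaussian sphere at r = 20.5 cm (within the shell material, 14.2 cm < r < 23.5 cm).
Only the shell between 14.2 cm and r is enclosed: Q_enc = ρ·(4π/3)(r³ − a³) = (4.45×10^-4)·(4π/3)·((0.205)³ − (0.142)³) = 1.072e-5 C.
Applying ∮E·dA = Q_enc/ε₀ with Φ = E(4πr²):
E = k|Q_enc|/r² = (8.99×10^9)(1.072×10^-5)/(0.205)² = 2.29×10^6 N/C.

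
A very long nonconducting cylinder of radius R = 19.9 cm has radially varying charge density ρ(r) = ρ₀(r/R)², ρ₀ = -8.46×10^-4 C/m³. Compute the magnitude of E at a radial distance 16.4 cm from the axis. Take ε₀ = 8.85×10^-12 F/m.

Choose a coaxial cylinder of radius r = 16.4 cm (arbitrary length L) as the Gaussian surface (r < R).
Integrating ρ over the cross-section to radius r: λ_enc = (2πρ₀/R²) ∫₀^r r'^3 dr' = 2πρ₀ r^4/(4·R²) = -2.428×10^-5 C/m.
Gauss's law: E·2πrL = λ_enc L/ε₀.
E = |λ_enc|/(2πε₀r) = (2.428×10^-5)/(2π·8.85×10^-12·0.164) = 2.66×10^6 N/C.

E ≈ 2.66×10^6 N/C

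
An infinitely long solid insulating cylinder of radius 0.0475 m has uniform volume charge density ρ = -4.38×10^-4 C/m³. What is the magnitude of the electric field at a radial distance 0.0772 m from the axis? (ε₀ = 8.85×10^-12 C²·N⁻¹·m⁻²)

7.23e5 N/C

Coaxial Gaussian cylinder, radius r = 0.0772 m, length L (r > 0.0475 m, full cross-section enclosed).
λ_enc = ρ·πR² = (-4.38×10^-4)π(0.0475)² = -3.105×10^-6 C/m.
By Gauss's law (flux through the curved wall only), E·2πrL = λ_enc L/ε₀.
E = |λ_enc|/(2πε₀r) = (3.105×10^-6)/(2π·8.85×10^-12·0.0772) = 7.23e5 N/C.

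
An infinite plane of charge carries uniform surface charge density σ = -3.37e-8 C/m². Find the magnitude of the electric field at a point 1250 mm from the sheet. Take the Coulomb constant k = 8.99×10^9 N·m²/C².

E = 1.90e3 N/C

The symmetry is planar: E is normal to the sheet and the same magnitude on both sides. Take a pillbox straddling the sheet with end-cap area A.
Flux Φ = 2EA and Q_enc = σA, so 2EA = σA/ε₀ ⇒ E = |σ|/(2ε₀), independent of distance.
E = 2πk|σ| = 2π(8.99×10^9)(3.37×10^-8) = 1.90×10^3 N/C.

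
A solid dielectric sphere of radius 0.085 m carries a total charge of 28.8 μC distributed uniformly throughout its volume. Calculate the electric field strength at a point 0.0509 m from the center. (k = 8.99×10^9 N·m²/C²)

|E| = 2.15×10^7 V/m

Symmetry ⇒ E = E(r) r̂. Gaussian sphere of radius r = 0.0509 m (r < R).
For a uniform sphere the enclosed fraction is (r/R)³, so Q_enc = (28.8 μC)(0.0509/0.085)³ = 6.184×10^-6 C.
Since E is radial and uniform over the Gaussian sphere, Φ = E·4πr² = Q_enc/ε₀.
E = k|Q_enc|/r² = (8.99×10^9)(6.184×10^-6)/(0.0509)² = 2.15×10^7 N/C.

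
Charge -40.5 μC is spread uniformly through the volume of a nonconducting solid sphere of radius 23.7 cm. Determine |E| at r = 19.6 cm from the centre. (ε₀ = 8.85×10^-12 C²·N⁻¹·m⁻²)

|E| = 5.36e6 V/m

By spherical symmetry E is radial; choose a Gaussian sphere of radius r = 19.6 cm (r < R).
For a uniform sphere the enclosed fraction is (r/R)³, so Q_enc = (-40.5 μC)(0.196/0.237)³ = -2.291×10^-5 C.
Since E is radial and uniform over the Gaussian sphere, Φ = E·4πr² = Q_enc/ε₀.
E = |Q_enc|/(4πε₀r²) = (2.291×10^-5)/(4π·8.85×10^-12·(0.196)²) = 5.36×10^6 N/C.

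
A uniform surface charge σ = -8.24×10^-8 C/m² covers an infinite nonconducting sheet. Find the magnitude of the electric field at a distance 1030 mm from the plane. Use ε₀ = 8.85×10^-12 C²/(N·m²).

E ≈ 4.66×10^3 V/m

The symmetry is planar: E is normal to the sheet and the same magnitude on both sides. Take a pillbox straddling the sheet with end-cap area A.
Flux Φ = 2EA and Q_enc = σA, so 2EA = σA/ε₀ ⇒ E = |σ|/(2ε₀), independent of distance.
E = |σ|/(2ε₀) = (8.24×10^-8)/(2·8.85×10^-12) = 4.66×10^3 N/C.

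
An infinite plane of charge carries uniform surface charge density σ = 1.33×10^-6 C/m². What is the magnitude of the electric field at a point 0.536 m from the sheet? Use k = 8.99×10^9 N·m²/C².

By planar symmetry E is perpendicular to the sheet and uniform; use a Gaussian pillbox with flat faces of area A on each side of the sheet.
Only the two end caps contribute flux: Φ = 2EA. With Q_enc = σA, Gauss's law gives E = |σ|/(2ε₀).
E = 2πk|σ| = 2π(8.99×10^9)(1.33e-6) = 7.51×10^4 N/C.

|E| ≈ 7.51×10^4 N/C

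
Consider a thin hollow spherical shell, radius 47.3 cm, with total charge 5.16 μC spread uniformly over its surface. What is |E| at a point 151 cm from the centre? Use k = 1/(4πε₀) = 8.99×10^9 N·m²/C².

E = 2.03×10^4 V/m

By spherical symmetry E is radial; choose a Gaussian sphere of radius r = 151 cm (r > 47.3 cm).
The entire shell is enclosed: Q_enc = 5.16×10^-6 C.
Gauss's law: E·4πr² = Q_enc/ε₀.
E = k|Q_enc|/r² = (8.99×10^9)(5.16×10^-6)/(1.51)² = 2.03e4 N/C.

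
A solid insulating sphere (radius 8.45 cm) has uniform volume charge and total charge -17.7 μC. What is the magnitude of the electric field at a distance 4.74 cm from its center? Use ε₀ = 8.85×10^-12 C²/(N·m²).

Symmetry ⇒ E = E(r) r̂. Gaussian sphere of radius r = 4.74 cm (r < R).
Only the charge within r is enclosed: Q_enc = Q·(r/R)³ = (-17.7 μC)·(4.74 cm/8.45 cm)³ = -3.124e-6 C.
Applying ∮E·dA = Q_enc/ε₀ with Φ = E(4πr²):
E = |Q_enc|/(4πε₀r²) = (3.124e-6)/(4π·8.85×10^-12·(0.0474)²) = 1.25×10^7 N/C.

|E| = 1.25×10^7 V/m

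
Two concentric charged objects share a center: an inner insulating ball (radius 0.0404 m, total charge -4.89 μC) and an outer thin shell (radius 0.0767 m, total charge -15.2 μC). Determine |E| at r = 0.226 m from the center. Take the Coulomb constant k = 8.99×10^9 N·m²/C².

3.54e6 N/C

Symmetry ⇒ E = E(r) r̂. Gaussian sphere of radius r = 0.226 m (r > 0.0767 m, enclosing both).
Q_enc = (-4.89 μC) + (-15.2 μC) = -2.009×10^-5 C.
Gauss's law: E·4πr² = Q_enc/ε₀.
E = k|Q_enc|/r² = (8.99×10^9)(2.009×10^-5)/(0.226)² = 3.54×10^6 N/C.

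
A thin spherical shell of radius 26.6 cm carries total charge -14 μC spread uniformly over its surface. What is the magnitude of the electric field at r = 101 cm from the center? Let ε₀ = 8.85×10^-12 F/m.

|E| = 1.23×10^5 N/C

By spherical symmetry E is radial; choose a Gaussian sphere of radius r = 101 cm (r > 26.6 cm).
The entire shell is enclosed: Q_enc = -1.40×10^-5 C.
Since E is radial and uniform over the Gaussian sphere, Φ = E·4πr² = Q_enc/ε₀.
E = |Q_enc|/(4πε₀r²) = (1.40×10^-5)/(4π·8.85×10^-12·(1.01)²) = 1.23e5 N/C.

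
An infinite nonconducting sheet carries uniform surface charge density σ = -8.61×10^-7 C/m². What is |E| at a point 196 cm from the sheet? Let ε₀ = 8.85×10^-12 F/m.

By planar symmetry E is perpendicular to the sheet and uniform; use a Gaussian pillbox with flat faces of area A on each side of the sheet.
Only the two end caps contribute flux: Φ = 2EA. With Q_enc = σA, Gauss's law gives E = |σ|/(2ε₀).
E = |σ|/(2ε₀) = (8.61e-7)/(2·8.85×10^-12) = 4.86×10^4 N/C.

|E| ≈ 4.86×10^4 N/C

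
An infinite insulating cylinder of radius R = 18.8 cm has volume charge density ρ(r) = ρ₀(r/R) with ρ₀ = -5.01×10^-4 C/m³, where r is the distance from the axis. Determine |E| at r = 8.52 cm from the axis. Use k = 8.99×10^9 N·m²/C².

By cylindrical symmetry E is radial; use a coaxial Gaussian cylinder of radius 8.52 cm and length L (r < R).
λ_enc = ∫₀^r ρ(r')·2πr' dr' = (2πρ₀/R)·r^3/3 = -3.452×10^-6 C/m.
Applying ∮E·dA = Q_enc/ε₀ with the end caps contributing no flux:
E = 2k|λ_enc|/r = 2(8.99×10^9)(3.452×10^-6)/(0.0852) = 7.28×10^5 N/C.

|E| ≈ 7.28e5 N/C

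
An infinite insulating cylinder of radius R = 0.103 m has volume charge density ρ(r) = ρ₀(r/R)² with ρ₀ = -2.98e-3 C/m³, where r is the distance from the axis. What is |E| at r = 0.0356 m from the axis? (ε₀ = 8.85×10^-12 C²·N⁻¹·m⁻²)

|E| ≈ 3.58e5 N/C

Choose a coaxial cylinder of radius r = 0.0356 m (arbitrary length L) as the Gaussian surface (r < R).
λ_enc = ∫₀^r ρ(r')·2πr' dr' = (2πρ₀/R²)·r^4/4 = -7.087×10^-7 C/m.
By Gauss's law (flux through the curved wall only), E·2πrL = λ_enc L/ε₀.
E = |λ_enc|/(2πε₀r) = (7.087e-7)/(2π·8.85×10^-12·0.0356) = 3.58×10^5 N/C.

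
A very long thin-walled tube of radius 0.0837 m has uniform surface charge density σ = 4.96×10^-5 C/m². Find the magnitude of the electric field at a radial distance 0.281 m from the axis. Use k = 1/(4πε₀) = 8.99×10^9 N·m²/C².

|E| ≈ 1.67e6 N/C

Choose a coaxial cylinder of radius r = 0.281 m (arbitrary length L) as the Gaussian surface (r > 0.0837 m).
The whole shell is enclosed: λ_enc = σ·2πR = (4.96×10^-5)·2π·(0.0837) = 2.608e-5 C/m.
Gauss's law: E·2πrL = λ_enc L/ε₀.
E = 2k|λ_enc|/r = 2(8.99×10^9)(2.608×10^-5)/(0.281) = 1.67×10^6 N/C.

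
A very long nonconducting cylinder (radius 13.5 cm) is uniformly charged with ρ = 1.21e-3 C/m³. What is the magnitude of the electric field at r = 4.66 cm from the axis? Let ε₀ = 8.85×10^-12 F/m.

By cylindrical symmetry E is radial; use a coaxial Gaussian cylinder of radius 4.66 cm and length L (r < R).
Enclosed charge per unit length: λ_enc = ρ·πr² = (1.21×10^-3)π(0.0466)² = 8.255×10^-6 C/m.
Applying ∮E·dA = Q_enc/ε₀ with the end caps contributing no flux:
E = |λ_enc|/(2πε₀r) = (8.255e-6)/(2π·8.85×10^-12·0.0466) = 3.19e6 N/C.

E ≈ 3.19×10^6 V/m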